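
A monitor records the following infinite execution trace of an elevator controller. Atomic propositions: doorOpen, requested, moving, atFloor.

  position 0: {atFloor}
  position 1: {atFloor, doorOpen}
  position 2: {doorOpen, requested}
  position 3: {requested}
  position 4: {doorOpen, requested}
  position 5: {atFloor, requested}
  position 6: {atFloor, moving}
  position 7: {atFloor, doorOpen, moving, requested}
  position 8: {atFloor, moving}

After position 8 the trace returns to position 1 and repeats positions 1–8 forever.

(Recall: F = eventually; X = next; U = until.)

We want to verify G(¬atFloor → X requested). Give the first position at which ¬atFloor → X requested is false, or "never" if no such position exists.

never

¬atFloor → X requested holds at every position 0..8, and those are all the positions the trace ever visits, so the invariant G(¬atFloor → X requested) is never violated.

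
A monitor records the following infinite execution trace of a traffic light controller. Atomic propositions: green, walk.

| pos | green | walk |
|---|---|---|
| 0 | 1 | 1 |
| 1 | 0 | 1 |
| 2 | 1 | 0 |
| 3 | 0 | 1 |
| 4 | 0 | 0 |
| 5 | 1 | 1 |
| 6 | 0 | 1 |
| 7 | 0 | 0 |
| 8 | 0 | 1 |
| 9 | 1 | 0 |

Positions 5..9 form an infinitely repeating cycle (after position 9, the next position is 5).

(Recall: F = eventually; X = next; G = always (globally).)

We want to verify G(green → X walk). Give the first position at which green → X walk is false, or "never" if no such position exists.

never

green → X walk holds at every position 0..9, and those are all the positions the trace ever visits, so the invariant G(green → X walk) is never violated.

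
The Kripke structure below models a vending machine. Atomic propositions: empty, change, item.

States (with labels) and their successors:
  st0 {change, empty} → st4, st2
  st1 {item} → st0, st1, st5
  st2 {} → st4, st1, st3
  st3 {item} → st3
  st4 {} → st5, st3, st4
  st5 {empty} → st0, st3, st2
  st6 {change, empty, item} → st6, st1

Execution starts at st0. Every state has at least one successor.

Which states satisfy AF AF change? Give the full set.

{st0, st6}

States satisfying AF change: {st0, st6}.
States satisfying AF AF change: {st0, st6}.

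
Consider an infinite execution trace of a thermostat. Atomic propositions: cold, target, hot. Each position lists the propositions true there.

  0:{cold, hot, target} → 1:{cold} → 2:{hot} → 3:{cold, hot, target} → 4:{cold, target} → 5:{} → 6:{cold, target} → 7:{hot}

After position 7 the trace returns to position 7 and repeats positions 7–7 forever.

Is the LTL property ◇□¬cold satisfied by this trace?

□¬cold holds at position 7, which is reachable from 0, so ◇□¬cold holds.

Holds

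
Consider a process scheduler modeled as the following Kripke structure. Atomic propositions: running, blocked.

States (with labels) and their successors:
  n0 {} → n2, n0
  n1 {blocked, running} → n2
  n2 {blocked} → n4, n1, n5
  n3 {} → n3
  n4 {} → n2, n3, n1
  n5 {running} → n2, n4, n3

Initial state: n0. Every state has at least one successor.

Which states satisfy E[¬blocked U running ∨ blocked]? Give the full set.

States satisfying ¬blocked: {n0, n3, n4, n5}.
States satisfying running ∨ blocked: {n1, n2, n5}.
States satisfying E[¬blocked U running ∨ blocked]: {n0, n1, n2, n4, n5}.

{n0, n1, n2, n4, n5}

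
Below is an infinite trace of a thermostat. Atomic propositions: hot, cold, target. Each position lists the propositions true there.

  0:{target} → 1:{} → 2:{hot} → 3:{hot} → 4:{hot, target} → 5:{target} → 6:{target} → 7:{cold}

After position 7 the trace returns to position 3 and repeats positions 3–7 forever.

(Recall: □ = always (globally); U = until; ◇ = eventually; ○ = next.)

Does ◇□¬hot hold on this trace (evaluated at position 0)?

□¬hot is false at every position 0..7, so it never becomes true and ◇□¬hot fails.

Violated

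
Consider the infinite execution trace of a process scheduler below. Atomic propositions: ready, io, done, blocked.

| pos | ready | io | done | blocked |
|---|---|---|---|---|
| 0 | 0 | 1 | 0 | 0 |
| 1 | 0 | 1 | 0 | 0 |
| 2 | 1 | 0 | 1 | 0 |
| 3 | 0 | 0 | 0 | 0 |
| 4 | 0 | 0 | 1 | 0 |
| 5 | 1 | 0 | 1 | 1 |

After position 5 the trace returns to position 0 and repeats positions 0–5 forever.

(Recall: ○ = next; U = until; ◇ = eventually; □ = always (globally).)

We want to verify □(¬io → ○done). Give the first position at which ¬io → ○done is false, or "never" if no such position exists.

Check ¬io → ○done at each position in order: 0 ✓, 1 ✓.
At position 2 the labels are {done, ready} and the next position 3 has {}, so ¬io → ○done is false there. This is the first violation.

2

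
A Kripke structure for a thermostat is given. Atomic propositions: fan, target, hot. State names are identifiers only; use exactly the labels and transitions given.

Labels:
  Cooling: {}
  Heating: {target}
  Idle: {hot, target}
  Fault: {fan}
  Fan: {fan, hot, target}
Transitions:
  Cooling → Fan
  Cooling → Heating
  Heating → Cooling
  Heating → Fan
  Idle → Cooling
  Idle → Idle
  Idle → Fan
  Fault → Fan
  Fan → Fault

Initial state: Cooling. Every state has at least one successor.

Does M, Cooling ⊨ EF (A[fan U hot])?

Yes

States satisfying A[fan U hot]: {Idle, Fault, Fan}.
States satisfying EF (A[fan U hot]): {Cooling, Heating, Idle, Fault, Fan}.
Some path from Cooling reaches a state where A[fan U hot] holds.
Cooling ∈ Sat(EF (A[fan U hot])).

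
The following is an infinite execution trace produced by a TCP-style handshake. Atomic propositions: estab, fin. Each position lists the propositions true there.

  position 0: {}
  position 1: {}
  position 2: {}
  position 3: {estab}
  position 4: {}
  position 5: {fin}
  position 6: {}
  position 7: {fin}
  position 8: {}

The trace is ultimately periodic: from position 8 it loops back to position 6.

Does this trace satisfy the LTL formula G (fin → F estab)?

Violated

fin → F estab must hold at every position from 0 onward. It fails at position 5, so G (fin → F estab) is false.
Positions where fin holds: 5, 7.
Check F estab at each: 5→fails, 7→fails.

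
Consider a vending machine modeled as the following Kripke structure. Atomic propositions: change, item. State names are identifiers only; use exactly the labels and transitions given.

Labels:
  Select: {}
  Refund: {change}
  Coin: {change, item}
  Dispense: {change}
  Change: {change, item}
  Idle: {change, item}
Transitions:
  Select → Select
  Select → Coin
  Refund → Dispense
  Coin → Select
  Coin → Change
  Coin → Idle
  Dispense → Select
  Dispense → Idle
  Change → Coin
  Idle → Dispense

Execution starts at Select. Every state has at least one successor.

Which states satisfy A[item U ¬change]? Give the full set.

States satisfying item: {Coin, Change, Idle}.
States satisfying ¬change: {Select}.
States satisfying A[item U ¬change]: {Select}.

{Select}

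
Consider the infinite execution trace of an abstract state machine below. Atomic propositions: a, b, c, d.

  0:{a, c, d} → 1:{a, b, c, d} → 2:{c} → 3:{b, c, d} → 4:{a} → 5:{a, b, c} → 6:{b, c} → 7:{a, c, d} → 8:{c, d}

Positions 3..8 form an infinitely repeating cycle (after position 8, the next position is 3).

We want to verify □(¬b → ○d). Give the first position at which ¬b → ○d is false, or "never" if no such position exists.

4

Check ¬b → ○d at each position in order: 0 ✓, 1 ✓, 2 ✓, 3 ✓.
At position 4 the labels are {a} and the next position 5 has {a, b, c}, so ¬b → ○d is false there. This is the first violation.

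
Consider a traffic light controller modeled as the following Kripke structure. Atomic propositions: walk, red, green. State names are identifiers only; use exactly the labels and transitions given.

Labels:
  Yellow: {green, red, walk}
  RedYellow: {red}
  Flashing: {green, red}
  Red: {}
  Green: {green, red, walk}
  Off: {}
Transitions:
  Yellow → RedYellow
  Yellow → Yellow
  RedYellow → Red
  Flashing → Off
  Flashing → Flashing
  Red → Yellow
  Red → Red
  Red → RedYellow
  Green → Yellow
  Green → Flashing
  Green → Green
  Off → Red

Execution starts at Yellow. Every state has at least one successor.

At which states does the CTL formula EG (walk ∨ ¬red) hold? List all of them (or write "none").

{Yellow, Red, Green, Off}

States satisfying walk ∨ ¬red: {Yellow, Red, Green, Off}.
States satisfying EG (walk ∨ ¬red): {Yellow, Red, Green, Off}.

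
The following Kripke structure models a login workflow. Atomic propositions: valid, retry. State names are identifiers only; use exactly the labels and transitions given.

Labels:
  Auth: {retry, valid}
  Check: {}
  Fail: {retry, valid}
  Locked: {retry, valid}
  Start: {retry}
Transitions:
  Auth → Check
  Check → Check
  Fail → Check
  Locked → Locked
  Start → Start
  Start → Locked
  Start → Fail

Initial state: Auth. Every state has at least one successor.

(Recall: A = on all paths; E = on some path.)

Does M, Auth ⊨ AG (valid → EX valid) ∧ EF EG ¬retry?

States satisfying valid → EX valid: {Check, Locked, Start}.
States satisfying AG (valid → EX valid): {Check, Locked}.
States satisfying EG ¬retry: {Check}.
States satisfying EF EG ¬retry: {Auth, Check, Fail, Start}.
States satisfying AG (valid → EX valid) ∧ EF EG ¬retry: {Check}.
Auth ∉ Sat(AG (valid → EX valid) ∧ EF EG ¬retry).

Does not hold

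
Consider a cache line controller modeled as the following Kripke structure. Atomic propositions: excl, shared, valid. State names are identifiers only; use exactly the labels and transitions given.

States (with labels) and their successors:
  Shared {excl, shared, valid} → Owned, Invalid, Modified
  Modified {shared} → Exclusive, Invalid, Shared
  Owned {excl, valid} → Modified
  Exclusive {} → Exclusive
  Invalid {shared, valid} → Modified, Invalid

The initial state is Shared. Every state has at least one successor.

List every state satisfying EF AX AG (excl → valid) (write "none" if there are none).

{Shared, Modified, Owned, Exclusive, Invalid}

States satisfying AX AG (excl → valid): {Shared, Modified, Owned, Exclusive, Invalid}.
States satisfying EF AX AG (excl → valid): {Shared, Modified, Owned, Exclusive, Invalid}.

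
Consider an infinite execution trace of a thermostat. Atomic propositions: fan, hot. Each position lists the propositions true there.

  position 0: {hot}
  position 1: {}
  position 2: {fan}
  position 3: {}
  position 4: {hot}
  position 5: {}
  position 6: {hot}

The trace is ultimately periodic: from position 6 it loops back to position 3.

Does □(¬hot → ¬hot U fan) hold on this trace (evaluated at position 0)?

¬hot → ¬hot U fan must hold at every position from 0 onward. It fails at position 3, so □(¬hot → ¬hot U fan) is false.
Positions where ¬hot holds: 1, 2, 3, 5.
Check ¬hot U fan at each: 1→ok, 2→ok, 3→fails, 5→fails.

No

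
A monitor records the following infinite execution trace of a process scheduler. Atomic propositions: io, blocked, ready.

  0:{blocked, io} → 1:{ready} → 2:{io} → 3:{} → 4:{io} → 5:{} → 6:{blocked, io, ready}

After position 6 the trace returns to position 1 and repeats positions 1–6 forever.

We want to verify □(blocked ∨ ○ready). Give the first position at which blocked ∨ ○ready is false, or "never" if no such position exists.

1

Check blocked ∨ ○ready at each position in order: 0 ✓.
At position 1 the labels are {ready} and the next position 2 has {io}, so blocked ∨ ○ready is false there. This is the first violation.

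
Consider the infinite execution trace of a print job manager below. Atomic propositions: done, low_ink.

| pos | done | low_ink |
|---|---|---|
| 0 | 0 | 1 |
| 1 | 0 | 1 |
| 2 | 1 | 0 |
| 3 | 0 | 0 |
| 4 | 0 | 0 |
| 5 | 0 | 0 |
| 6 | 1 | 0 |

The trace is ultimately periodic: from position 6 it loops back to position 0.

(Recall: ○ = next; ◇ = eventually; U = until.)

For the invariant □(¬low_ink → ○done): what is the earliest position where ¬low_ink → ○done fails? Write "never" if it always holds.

Check ¬low_ink → ○done at each position in order: 0 ✓, 1 ✓.
At position 2 the labels are {done} and the next position 3 has {}, so ¬low_ink → ○done is false there. This is the first violation.

2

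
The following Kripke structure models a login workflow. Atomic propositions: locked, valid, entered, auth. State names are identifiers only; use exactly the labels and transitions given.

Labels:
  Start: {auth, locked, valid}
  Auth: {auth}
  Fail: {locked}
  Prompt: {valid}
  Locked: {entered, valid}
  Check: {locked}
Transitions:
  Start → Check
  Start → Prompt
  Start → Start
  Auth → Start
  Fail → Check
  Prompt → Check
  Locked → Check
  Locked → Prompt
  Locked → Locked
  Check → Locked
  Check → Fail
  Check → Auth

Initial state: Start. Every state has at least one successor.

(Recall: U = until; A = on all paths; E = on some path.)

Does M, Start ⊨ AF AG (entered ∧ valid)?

Does not hold

States satisfying AG (entered ∧ valid): ∅.
States satisfying AF AG (entered ∧ valid): ∅.
There is a path from Start along which AG (entered ∧ valid) never holds.
Start ∉ Sat(AF AG (entered ∧ valid)).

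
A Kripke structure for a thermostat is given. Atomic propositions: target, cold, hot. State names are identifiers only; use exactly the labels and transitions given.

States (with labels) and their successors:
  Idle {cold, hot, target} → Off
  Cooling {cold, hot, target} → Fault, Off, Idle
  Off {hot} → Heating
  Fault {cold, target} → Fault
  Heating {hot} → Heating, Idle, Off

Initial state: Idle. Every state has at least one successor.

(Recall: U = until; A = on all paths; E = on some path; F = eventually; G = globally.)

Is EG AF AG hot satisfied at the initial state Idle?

Satisfied

States satisfying AF AG hot: {Idle, Off, Heating}.
States satisfying EG AF AG hot: {Idle, Off, Heating}.
Idle ∈ Sat(EG AF AG hot).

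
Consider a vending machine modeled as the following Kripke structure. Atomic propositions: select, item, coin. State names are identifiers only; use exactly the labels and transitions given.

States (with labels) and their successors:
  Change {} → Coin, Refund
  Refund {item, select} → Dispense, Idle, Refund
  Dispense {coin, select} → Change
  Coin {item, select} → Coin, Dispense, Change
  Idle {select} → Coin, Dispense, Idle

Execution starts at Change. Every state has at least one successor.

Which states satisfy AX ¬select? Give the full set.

States satisfying ¬select: {Change}.
States satisfying AX ¬select: {Dispense}.

{Dispense}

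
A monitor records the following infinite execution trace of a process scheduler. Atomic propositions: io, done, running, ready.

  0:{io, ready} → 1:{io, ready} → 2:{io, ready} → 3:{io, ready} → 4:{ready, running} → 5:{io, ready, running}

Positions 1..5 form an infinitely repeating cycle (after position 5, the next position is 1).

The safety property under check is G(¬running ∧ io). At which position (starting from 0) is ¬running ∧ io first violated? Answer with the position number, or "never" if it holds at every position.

Check ¬running ∧ io at each position in order: 0 ✓, 1 ✓, 2 ✓, 3 ✓.
At position 4 the labels are {ready, running}, so ¬running ∧ io is false there. This is the first violation.

4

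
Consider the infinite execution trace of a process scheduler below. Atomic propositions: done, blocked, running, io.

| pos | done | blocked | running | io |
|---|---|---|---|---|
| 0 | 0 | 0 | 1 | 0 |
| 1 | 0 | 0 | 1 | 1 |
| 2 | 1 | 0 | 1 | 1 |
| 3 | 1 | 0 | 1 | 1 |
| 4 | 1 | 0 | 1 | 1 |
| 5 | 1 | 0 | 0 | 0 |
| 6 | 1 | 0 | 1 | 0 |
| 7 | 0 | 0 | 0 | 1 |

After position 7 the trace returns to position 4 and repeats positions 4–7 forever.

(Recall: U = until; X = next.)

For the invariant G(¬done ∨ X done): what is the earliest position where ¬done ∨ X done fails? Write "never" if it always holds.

Check ¬done ∨ X done at each position in order: 0 ✓, 1 ✓, 2 ✓, 3 ✓, 4 ✓, 5 ✓.
At position 6 the labels are {done, running} and the next position 7 has {io}, so ¬done ∨ X done is false there. This is the first violation.

6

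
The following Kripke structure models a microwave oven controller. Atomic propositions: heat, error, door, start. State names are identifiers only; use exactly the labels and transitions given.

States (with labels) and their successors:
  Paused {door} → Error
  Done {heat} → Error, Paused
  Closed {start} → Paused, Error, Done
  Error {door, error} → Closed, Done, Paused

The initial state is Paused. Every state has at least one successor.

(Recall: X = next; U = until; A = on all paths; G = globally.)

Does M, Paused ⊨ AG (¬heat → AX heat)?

No

States satisfying ¬heat → AX heat: {Done}.
States satisfying AG (¬heat → AX heat): ∅.
Closed is reachable from Paused and violates ¬heat → AX heat, so AG fails at Paused.
Paused ∉ Sat(AG (¬heat → AX heat)).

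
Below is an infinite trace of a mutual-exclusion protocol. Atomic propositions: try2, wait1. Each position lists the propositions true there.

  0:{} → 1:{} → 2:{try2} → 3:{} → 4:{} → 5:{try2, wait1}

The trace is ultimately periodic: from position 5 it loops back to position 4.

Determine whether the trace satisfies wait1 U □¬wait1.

Violated

Walking from position 0: at position 0, □¬wait1 has not yet held and wait1 fails, so wait1 U □¬wait1 is false.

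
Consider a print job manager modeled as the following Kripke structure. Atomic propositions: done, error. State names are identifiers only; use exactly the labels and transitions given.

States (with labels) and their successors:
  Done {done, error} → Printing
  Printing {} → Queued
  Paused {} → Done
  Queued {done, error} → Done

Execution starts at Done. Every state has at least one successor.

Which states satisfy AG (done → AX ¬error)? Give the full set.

States satisfying done → AX ¬error: {Done, Printing, Paused}.
States satisfying AG (done → AX ¬error): ∅.

none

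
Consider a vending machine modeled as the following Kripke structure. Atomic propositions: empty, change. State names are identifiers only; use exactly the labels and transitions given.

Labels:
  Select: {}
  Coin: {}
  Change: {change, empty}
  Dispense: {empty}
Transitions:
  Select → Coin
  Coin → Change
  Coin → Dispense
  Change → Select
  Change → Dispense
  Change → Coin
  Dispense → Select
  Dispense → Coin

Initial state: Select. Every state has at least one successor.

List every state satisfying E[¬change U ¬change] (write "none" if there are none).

{Select, Coin, Dispense}

States satisfying ¬change: {Select, Coin, Dispense}.
States satisfying E[¬change U ¬change]: {Select, Coin, Dispense}.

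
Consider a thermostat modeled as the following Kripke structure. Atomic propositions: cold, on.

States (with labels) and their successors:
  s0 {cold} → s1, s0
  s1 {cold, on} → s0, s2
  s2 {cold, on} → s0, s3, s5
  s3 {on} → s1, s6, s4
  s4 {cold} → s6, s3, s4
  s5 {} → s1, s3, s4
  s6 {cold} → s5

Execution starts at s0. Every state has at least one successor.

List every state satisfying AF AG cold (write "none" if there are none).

States satisfying AG cold: ∅.
States satisfying AF AG cold: ∅.

none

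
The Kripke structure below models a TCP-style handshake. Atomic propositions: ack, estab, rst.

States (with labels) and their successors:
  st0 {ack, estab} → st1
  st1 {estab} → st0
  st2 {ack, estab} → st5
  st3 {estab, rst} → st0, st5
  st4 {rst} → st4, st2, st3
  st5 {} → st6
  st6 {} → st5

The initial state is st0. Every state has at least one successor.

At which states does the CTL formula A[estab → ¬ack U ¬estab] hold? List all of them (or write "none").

{st4, st5, st6}

States satisfying estab → ¬ack: {st1, st3, st4, st5, st6}.
States satisfying ¬estab: {st4, st5, st6}.
States satisfying A[estab → ¬ack U ¬estab]: {st4, st5, st6}.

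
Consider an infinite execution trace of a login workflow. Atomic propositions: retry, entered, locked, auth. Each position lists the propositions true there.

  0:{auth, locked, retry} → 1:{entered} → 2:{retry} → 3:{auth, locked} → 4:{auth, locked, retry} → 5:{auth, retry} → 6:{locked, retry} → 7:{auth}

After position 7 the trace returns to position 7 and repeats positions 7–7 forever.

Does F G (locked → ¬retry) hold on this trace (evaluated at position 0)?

Yes

G (locked → ¬retry) holds at position 7, which is reachable from 0, so F G (locked → ¬retry) holds.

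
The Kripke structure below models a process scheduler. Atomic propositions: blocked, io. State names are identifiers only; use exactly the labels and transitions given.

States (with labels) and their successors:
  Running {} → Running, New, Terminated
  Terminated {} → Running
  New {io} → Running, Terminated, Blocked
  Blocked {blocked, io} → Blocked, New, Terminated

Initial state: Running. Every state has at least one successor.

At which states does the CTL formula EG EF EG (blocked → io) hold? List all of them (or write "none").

{Running, Terminated, New, Blocked}

States satisfying EF EG (blocked → io): {Running, Terminated, New, Blocked}.
States satisfying EG EF EG (blocked → io): {Running, Terminated, New, Blocked}.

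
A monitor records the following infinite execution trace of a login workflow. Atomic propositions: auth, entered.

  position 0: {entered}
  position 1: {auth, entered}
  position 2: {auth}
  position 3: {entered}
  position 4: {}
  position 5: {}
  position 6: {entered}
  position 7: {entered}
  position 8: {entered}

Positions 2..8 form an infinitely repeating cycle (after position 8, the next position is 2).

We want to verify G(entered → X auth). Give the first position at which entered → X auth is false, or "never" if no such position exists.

3

Check entered → X auth at each position in order: 0 ✓, 1 ✓, 2 ✓.
At position 3 the labels are {entered} and the next position 4 has {}, so entered → X auth is false there. This is the first violation.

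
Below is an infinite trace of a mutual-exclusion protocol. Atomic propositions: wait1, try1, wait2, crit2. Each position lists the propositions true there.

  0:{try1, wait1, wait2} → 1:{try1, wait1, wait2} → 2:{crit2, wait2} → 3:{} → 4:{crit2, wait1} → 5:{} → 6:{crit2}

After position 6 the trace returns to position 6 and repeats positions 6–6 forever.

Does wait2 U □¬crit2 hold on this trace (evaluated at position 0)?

No

Walking from position 0: at position 3, □¬crit2 has not yet held and wait2 fails, so wait2 U □¬crit2 is false.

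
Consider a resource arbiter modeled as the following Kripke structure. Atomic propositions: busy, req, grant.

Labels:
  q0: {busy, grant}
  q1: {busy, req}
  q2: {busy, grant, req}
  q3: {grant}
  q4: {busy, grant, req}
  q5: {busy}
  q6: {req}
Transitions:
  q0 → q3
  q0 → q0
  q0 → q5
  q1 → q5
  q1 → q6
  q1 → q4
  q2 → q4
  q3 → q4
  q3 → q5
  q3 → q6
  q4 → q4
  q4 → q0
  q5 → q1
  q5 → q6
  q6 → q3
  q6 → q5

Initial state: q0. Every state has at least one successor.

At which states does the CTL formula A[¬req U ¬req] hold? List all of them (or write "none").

States satisfying ¬req: {q0, q3, q5}.
States satisfying A[¬req U ¬req]: {q0, q3, q5}.

{q0, q3, q5}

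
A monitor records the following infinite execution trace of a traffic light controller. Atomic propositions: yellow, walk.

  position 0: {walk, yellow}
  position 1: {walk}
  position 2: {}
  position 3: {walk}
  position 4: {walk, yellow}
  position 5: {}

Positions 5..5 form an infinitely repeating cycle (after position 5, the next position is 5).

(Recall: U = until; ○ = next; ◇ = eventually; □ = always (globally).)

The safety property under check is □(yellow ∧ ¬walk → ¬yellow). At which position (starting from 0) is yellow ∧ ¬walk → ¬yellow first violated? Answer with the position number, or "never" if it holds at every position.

never

yellow ∧ ¬walk → ¬yellow holds at every position 0..5, and those are all the positions the trace ever visits, so the invariant □(yellow ∧ ¬walk → ¬yellow) is never violated.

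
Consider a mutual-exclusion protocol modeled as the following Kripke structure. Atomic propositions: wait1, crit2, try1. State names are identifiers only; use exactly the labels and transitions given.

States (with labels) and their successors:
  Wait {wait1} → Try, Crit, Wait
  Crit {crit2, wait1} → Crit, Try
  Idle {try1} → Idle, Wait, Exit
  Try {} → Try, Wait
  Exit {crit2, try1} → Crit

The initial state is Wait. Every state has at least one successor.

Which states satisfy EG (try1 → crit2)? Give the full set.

{Wait, Crit, Try, Exit}

States satisfying try1 → crit2: {Wait, Crit, Try, Exit}.
States satisfying EG (try1 → crit2): {Wait, Crit, Try, Exit}.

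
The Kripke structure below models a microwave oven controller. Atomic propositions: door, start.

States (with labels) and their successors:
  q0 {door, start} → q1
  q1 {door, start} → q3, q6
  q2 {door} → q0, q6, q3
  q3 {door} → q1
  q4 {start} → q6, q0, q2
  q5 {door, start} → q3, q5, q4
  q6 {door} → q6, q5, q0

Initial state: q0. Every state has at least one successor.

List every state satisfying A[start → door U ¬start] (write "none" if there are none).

{q0, q1, q2, q3, q6}

States satisfying start → door: {q0, q1, q2, q3, q5, q6}.
States satisfying ¬start: {q2, q3, q6}.
States satisfying A[start → door U ¬start]: {q0, q1, q2, q3, q6}.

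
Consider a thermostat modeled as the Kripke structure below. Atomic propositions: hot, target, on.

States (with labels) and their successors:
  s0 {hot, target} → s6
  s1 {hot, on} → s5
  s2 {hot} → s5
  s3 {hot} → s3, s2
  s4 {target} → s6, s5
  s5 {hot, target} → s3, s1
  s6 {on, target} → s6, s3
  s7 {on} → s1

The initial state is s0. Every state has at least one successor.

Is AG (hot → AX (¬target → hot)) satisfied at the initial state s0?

Holds

States satisfying hot → AX (¬target → hot): {s0, s1, s2, s3, s4, s5, s6, s7}.
States satisfying AG (hot → AX (¬target → hot)): {s0, s1, s2, s3, s4, s5, s6, s7}.
Every state reachable from s0 satisfies hot → AX (¬target → hot).
s0 ∈ Sat(AG (hot → AX (¬target → hot))).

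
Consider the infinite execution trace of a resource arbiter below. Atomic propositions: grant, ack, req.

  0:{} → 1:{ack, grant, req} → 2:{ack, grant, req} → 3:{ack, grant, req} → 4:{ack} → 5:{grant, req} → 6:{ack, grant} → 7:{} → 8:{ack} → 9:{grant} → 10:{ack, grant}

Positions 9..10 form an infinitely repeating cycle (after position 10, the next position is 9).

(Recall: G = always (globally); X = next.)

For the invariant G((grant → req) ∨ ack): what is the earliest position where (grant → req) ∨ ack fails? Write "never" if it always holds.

Check (grant → req) ∨ ack at each position in order: 0 ✓, 1 ✓, 2 ✓, 3 ✓, 4 ✓, 5 ✓, 6 ✓, 7 ✓, 8 ✓.
At position 9 the labels are {grant}, so (grant → req) ∨ ack is false there. This is the first violation.

9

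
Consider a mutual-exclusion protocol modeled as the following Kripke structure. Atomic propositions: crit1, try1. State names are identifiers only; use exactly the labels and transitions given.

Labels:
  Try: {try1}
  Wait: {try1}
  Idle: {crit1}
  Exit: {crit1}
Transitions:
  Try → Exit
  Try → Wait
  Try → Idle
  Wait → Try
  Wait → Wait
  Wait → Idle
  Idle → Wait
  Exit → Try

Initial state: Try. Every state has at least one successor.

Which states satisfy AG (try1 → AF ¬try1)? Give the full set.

States satisfying try1 → AF ¬try1: {Idle, Exit}.
States satisfying AG (try1 → AF ¬try1): ∅.

none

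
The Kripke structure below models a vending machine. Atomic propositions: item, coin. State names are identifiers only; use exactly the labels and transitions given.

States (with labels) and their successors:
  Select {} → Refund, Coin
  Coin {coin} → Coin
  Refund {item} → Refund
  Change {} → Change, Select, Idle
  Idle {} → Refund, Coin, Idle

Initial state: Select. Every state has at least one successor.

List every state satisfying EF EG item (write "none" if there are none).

States satisfying EG item: {Refund}.
States satisfying EF EG item: {Select, Refund, Change, Idle}.

{Select, Refund, Change, Idle}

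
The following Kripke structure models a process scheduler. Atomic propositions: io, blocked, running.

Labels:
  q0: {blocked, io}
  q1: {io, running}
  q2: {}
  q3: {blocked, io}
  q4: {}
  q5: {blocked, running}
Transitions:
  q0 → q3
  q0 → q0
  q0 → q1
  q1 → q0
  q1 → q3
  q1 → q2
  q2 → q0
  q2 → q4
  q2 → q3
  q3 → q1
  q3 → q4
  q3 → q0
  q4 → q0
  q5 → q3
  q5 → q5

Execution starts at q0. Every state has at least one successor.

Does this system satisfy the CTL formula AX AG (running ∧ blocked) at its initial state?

States satisfying AG (running ∧ blocked): ∅.
States satisfying AX AG (running ∧ blocked): ∅.
q0 ∉ Sat(AX AG (running ∧ blocked)).

No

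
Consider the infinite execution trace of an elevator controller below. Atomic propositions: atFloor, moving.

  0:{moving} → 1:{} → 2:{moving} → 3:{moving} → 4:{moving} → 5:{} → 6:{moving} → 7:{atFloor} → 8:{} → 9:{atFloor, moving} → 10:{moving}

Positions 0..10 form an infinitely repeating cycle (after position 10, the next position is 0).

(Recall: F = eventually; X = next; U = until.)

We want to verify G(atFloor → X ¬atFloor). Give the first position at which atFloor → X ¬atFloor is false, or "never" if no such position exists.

atFloor → X ¬atFloor holds at every position 0..10, and those are all the positions the trace ever visits, so the invariant G(atFloor → X ¬atFloor) is never violated.

never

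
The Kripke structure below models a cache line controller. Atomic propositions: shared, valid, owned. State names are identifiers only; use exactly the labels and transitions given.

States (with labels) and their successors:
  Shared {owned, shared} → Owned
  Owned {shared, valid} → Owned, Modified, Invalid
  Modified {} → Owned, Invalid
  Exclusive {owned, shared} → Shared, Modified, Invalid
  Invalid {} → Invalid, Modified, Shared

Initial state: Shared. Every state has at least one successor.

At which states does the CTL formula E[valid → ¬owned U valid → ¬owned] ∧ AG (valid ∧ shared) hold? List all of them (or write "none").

none

States satisfying valid → ¬owned: {Shared, Owned, Modified, Exclusive, Invalid}.
States satisfying E[valid → ¬owned U valid → ¬owned]: {Shared, Owned, Modified, Exclusive, Invalid}.
States satisfying valid ∧ shared: {Owned}.
States satisfying AG (valid ∧ shared): ∅.
States satisfying E[valid → ¬owned U valid → ¬owned] ∧ AG (valid ∧ shared): ∅.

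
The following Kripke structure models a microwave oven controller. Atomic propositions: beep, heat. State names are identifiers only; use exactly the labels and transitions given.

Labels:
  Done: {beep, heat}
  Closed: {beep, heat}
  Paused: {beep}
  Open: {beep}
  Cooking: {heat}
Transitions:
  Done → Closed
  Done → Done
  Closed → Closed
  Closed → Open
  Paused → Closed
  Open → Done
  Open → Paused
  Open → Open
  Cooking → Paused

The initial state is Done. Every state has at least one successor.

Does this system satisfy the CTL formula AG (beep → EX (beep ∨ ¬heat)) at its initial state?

States satisfying beep → EX (beep ∨ ¬heat): {Done, Closed, Paused, Open, Cooking}.
States satisfying AG (beep → EX (beep ∨ ¬heat)): {Done, Closed, Paused, Open, Cooking}.
Every state reachable from Done satisfies beep → EX (beep ∨ ¬heat).
Done ∈ Sat(AG (beep → EX (beep ∨ ¬heat))).

Satisfied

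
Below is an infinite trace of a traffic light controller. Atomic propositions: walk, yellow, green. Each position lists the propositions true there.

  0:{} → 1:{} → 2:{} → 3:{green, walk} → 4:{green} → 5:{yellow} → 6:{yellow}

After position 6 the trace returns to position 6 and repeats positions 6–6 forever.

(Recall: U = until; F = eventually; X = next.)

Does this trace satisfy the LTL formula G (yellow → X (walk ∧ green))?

yellow → X (walk ∧ green) must hold at every position from 0 onward. It fails at position 5, so G (yellow → X (walk ∧ green)) is false.
Positions where yellow holds: 5, 6.
Check X (walk ∧ green) at each: 5→fails, 6→fails.

Violated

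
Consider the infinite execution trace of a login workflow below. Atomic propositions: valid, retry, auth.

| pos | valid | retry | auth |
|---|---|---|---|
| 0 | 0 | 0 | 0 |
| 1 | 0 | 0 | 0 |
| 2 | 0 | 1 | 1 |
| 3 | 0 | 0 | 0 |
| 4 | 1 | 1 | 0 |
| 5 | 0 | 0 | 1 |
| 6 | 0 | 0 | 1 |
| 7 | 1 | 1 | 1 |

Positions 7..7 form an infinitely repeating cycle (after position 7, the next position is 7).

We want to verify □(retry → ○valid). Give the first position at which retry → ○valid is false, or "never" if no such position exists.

Check retry → ○valid at each position in order: 0 ✓, 1 ✓.
At position 2 the labels are {auth, retry} and the next position 3 has {}, so retry → ○valid is false there. This is the first violation.

2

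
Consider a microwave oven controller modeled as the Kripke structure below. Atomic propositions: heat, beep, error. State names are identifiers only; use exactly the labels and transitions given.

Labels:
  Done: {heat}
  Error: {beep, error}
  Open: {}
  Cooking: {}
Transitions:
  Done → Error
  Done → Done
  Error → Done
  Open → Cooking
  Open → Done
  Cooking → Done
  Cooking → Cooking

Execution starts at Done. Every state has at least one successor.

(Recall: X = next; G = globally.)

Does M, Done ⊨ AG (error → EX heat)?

Yes

States satisfying error → EX heat: {Done, Error, Open, Cooking}.
States satisfying AG (error → EX heat): {Done, Error, Open, Cooking}.
Every state reachable from Done satisfies error → EX heat.
Done ∈ Sat(AG (error → EX heat)).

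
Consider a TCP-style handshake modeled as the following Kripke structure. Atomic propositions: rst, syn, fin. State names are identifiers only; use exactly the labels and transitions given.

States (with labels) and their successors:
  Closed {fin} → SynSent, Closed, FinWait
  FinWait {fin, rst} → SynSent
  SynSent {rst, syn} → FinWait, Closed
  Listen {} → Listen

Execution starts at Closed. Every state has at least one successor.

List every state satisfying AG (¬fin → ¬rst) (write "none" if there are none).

States satisfying ¬fin → ¬rst: {Closed, FinWait, Listen}.
States satisfying AG (¬fin → ¬rst): {Listen}.

{Listen}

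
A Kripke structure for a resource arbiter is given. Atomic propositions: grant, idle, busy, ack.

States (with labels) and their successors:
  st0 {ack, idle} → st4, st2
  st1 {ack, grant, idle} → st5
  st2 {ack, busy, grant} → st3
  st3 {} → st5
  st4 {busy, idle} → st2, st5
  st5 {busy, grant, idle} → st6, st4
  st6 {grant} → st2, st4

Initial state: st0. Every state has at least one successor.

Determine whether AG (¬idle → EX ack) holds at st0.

States satisfying ¬idle → EX ack: {st0, st1, st4, st5, st6}.
States satisfying AG (¬idle → EX ack): ∅.
st2 is reachable from st0 and violates ¬idle → EX ack, so AG fails at st0.
st0 ∉ Sat(AG (¬idle → EX ack)).

Violated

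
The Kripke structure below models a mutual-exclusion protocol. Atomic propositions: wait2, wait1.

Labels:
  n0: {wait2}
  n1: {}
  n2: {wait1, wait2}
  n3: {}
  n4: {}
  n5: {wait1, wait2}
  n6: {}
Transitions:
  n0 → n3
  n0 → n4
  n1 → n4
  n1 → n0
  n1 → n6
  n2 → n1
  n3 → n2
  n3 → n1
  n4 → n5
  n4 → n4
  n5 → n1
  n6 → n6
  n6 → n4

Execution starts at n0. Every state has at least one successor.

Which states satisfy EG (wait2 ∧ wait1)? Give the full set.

States satisfying wait2 ∧ wait1: {n2, n5}.
States satisfying EG (wait2 ∧ wait1): ∅.

none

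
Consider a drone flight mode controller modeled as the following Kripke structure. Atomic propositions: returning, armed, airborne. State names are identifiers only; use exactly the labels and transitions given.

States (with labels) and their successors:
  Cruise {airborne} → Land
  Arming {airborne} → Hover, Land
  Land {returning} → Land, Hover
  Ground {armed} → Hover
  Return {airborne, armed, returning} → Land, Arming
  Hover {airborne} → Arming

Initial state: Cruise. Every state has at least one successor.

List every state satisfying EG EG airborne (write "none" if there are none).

{Arming, Return, Hover}

States satisfying EG airborne: {Arming, Return, Hover}.
States satisfying EG EG airborne: {Arming, Return, Hover}.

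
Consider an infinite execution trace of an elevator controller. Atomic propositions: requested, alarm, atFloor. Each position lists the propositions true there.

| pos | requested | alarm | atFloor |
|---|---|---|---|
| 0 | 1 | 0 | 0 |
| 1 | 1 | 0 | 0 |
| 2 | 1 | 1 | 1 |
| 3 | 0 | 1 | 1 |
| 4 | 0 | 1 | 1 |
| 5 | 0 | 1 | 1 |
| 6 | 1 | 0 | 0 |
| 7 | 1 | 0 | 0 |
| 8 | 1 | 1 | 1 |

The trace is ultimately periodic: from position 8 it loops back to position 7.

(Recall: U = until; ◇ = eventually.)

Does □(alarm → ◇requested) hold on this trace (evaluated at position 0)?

alarm → ◇requested holds at every position 0..8, and those are all positions ever visited, so □(alarm → ◇requested) holds.
Positions where alarm holds: 2, 3, 4, 5, 8.
Check ◇requested at each: 2→ok, 3→ok, 4→ok, 5→ok, 8→ok.

Satisfied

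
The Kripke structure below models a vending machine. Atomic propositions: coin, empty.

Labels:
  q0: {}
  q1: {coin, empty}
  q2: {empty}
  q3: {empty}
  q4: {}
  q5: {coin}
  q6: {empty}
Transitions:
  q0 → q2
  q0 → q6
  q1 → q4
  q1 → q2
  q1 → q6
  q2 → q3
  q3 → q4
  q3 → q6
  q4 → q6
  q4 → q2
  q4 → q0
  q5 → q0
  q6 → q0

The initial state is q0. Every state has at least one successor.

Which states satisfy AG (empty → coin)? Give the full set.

States satisfying empty → coin: {q0, q1, q4, q5}.
States satisfying AG (empty → coin): ∅.

none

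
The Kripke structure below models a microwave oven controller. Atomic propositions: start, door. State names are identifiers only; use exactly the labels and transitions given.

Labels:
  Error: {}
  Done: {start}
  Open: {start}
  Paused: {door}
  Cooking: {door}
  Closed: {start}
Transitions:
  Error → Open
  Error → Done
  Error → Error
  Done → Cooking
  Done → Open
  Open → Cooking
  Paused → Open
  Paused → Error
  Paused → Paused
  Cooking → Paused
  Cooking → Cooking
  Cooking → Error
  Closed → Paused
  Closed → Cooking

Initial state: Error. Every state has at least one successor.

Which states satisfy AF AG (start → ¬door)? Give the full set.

{Error, Done, Open, Paused, Cooking, Closed}

States satisfying AG (start → ¬door): {Error, Done, Open, Paused, Cooking, Closed}.
States satisfying AF AG (start → ¬door): {Error, Done, Open, Paused, Cooking, Closed}.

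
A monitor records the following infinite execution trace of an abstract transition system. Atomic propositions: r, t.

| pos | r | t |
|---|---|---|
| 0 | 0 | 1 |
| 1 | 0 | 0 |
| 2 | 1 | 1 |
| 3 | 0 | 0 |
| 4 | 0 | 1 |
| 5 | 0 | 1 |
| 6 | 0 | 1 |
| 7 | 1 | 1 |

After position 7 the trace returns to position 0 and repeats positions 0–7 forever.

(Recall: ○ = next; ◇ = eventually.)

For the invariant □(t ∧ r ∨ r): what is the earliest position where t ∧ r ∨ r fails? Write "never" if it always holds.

At position 0 the labels are {t}, so t ∧ r ∨ r is false there. This is the first violation.

0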